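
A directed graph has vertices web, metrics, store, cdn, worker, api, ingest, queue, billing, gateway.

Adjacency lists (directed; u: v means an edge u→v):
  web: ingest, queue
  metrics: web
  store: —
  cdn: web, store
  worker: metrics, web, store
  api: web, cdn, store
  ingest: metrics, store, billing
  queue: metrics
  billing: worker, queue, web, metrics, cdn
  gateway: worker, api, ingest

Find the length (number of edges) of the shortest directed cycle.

For each vertex v, BFS finds the shortest path from v back to v.
The shortest such closed walk is ingest → billing → web → ingest, length 3.

3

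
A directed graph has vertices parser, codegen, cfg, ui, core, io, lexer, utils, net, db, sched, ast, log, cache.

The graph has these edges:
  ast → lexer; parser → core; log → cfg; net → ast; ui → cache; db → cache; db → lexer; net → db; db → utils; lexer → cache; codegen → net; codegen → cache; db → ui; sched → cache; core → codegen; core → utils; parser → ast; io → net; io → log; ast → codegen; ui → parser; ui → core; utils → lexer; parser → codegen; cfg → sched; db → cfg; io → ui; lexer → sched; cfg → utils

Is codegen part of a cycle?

Yes

codegen is on a cycle iff codegen can reach itself via ≥1 edge.
codegen → net → ast → codegen — yes.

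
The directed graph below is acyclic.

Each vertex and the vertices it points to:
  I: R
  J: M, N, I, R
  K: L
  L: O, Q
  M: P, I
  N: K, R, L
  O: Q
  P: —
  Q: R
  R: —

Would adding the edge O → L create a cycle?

Adding O→L creates a cycle iff L can already reach O.
Path from L: L → O.
So L → … → O → L is a cycle.

Yes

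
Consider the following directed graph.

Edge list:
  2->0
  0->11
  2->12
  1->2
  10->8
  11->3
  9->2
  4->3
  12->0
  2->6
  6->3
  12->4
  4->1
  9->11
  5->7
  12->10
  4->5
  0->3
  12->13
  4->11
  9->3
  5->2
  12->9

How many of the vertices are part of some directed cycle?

6

A vertex is on a directed cycle iff it belongs to a strongly connected component of size ≥ 2 (or has a self-loop).
The vertices on cycles are {1, 2, 4, 5, 9, 12} — 6 in total.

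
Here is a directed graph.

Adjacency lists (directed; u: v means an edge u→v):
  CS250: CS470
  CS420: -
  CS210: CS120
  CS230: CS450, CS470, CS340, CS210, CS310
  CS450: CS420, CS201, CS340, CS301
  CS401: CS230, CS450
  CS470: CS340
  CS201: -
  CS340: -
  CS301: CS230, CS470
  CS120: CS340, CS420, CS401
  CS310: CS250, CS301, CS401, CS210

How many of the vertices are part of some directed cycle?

A vertex is on a directed cycle iff it belongs to a strongly connected component of size ≥ 2 (or has a self-loop).
The vertices on cycles are {CS120, CS210, CS230, CS301, CS310, CS401, CS450} — 7 in total.

7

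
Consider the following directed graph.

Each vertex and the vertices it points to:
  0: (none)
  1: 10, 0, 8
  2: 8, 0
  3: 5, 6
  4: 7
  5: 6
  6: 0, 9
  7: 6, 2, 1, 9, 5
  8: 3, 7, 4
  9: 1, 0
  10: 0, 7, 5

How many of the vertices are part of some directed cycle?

A vertex is on a directed cycle iff it belongs to a strongly connected component of size ≥ 2 (or has a self-loop).
The vertices on cycles are {1, 2, 3, 4, 5, 6, 7, 8, 9, 10} — 10 in total.

10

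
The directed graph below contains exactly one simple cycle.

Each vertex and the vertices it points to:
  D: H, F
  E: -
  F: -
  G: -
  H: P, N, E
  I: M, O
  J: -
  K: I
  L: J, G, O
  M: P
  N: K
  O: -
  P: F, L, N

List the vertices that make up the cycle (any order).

I, K, M, N, P

DFS with gray/black marking from P:
P gray
  F gray
  F black
  L gray
    J gray
    J black
    G gray
    G black
    O gray
    O black
  L black
  N gray
    K gray
      I gray
        M gray
          M→P: P is gray → back edge
Back edge closes the cycle P → N → K → I → M → P; its vertices are {I, K, M, N, P}.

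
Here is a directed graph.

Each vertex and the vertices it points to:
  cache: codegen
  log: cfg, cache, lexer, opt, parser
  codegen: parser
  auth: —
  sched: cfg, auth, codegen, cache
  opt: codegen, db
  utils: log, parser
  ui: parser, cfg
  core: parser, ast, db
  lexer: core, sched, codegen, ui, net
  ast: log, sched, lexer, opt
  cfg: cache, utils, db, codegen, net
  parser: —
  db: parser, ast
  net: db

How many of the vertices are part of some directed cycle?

11

A vertex is on a directed cycle iff it belongs to a strongly connected component of size ≥ 2 (or has a self-loop).
The vertices on cycles are {db, ui, ast, cfg, log, net, opt, core, lexer, sched, utils} — 11 in total.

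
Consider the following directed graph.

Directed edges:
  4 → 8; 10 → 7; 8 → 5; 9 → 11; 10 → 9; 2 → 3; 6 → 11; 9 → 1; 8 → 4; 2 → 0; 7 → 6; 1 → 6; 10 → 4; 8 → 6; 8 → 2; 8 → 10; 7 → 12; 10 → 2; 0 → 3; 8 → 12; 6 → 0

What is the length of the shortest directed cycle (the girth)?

For each vertex v, BFS finds the shortest path from v back to v.
The shortest such closed walk is 4 → 8 → 4, length 2.

2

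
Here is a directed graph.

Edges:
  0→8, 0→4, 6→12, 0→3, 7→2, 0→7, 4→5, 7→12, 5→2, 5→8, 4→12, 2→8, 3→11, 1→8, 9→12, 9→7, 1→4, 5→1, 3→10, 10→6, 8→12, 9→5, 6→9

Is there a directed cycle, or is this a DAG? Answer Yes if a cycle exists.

DFS with white/gray/black marking, starting from 8:
8 gray
  12 gray
  12 black
8 black
0 gray
  3 gray
    10 gray
      6 gray
        6→12: 12 black — skip
        9 gray
          9→12: 12 black — skip
          7 gray
            2 gray
              2→8: 8 black — skip
            2 black
            7→12: 12 black — skip
          7 black
          5 gray
            5→8: 8 black — skip
            1 gray
              1→8: 8 black — skip
              4 gray
                4→12: 12 black — skip
                4→5: 5 is gray → back edge
Back edge found, so a cycle exists: 5 → 1 → 4 → 5.

Yes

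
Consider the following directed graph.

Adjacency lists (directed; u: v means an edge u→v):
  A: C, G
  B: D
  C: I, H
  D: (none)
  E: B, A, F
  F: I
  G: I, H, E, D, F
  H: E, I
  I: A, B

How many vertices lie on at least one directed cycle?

7

A vertex is on a directed cycle iff it belongs to a strongly connected component of size ≥ 2 (or has a self-loop).
The vertices on cycles are {A, C, E, F, G, H, I} — 7 in total.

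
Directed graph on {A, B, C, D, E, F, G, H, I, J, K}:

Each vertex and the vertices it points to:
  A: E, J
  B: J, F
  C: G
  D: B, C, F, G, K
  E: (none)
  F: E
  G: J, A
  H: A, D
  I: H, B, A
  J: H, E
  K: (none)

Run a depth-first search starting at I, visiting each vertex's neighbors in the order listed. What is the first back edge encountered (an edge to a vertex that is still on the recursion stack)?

DFS from I (visiting each vertex's neighbors in the order listed); mark gray on enter, black on exit:
I gray
  H gray
    A gray
      E gray
      E black
      J gray
        J→H: H is gray → back edge
First back edge: J → H.

J->H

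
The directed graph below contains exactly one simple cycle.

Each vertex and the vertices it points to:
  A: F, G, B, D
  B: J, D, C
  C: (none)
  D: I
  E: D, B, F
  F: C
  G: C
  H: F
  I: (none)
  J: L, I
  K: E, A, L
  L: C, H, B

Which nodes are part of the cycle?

B, J, L

DFS with gray/black marking from L:
L gray
  C gray
  C black
  H gray
    F gray
      F→C: C black — skip
    F black
  H black
  B gray
    J gray
      J→L: L is gray → back edge
Back edge closes the cycle L → B → J → L; its vertices are {B, J, L}.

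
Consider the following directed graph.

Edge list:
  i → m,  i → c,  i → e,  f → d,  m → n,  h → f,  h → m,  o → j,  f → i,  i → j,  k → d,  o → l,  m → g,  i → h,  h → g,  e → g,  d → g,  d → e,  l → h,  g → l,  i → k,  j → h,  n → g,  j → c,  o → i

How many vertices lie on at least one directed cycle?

11

A vertex is on a directed cycle iff it belongs to a strongly connected component of size ≥ 2 (or has a self-loop).
The vertices on cycles are {d, e, f, g, h, i, j, k, l, m, n} — 11 in total.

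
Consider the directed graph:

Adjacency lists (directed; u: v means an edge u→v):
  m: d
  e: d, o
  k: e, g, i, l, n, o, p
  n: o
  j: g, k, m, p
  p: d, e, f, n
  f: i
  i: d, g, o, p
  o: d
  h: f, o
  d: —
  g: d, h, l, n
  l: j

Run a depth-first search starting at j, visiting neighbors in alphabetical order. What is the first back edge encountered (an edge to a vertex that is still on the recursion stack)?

DFS from j (visiting neighbors in alphabetical order); mark gray on enter, black on exit:
j gray
  g gray
    d gray
    d black
    h gray
      f gray
        i gray
          i→d: d black — skip
          i→g: g is gray → back edge
First back edge: i → g.

i->g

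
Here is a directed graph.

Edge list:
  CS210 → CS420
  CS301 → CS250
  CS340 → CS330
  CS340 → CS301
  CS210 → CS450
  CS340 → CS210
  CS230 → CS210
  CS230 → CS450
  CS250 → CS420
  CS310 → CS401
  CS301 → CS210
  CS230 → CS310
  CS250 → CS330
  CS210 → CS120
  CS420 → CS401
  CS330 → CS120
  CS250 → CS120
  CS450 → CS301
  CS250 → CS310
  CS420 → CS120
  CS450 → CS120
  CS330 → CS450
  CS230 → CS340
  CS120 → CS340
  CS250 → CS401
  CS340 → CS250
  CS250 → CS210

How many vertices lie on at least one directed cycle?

A vertex is on a directed cycle iff it belongs to a strongly connected component of size ≥ 2 (or has a self-loop).
The vertices on cycles are {CS120, CS210, CS250, CS301, CS330, CS340, CS420, CS450} — 8 in total.

8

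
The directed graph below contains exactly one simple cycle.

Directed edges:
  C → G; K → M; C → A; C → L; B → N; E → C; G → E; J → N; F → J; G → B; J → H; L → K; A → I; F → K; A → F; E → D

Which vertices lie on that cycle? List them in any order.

C, E, G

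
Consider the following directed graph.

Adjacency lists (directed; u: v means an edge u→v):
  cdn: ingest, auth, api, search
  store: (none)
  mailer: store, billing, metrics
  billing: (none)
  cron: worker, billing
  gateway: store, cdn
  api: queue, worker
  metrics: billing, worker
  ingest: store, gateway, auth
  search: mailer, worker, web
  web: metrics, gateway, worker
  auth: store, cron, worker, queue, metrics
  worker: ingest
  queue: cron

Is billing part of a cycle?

billing lies on a cycle iff there is a path from billing back to itself.
Exploring from billing, it never reaches itself; equivalently, its strongly connected component is a singleton.

No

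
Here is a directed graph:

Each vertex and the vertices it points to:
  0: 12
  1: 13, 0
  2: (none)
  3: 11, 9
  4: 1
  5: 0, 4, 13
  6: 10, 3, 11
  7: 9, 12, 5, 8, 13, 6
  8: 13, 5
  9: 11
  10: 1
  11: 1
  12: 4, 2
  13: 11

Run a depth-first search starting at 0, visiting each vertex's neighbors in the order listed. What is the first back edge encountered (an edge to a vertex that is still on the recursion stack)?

11→1

DFS from 0 (visiting each vertex's neighbors in the order listed); mark gray on enter, black on exit:
0 gray
  12 gray
    4 gray
      1 gray
        13 gray
          11 gray
            11→1: 1 is gray → back edge
First back edge: 11 → 1.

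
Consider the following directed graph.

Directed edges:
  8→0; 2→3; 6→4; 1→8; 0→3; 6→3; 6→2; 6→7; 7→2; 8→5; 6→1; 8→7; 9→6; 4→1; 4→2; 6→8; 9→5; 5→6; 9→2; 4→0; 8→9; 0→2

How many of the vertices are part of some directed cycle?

6

A vertex is on a directed cycle iff it belongs to a strongly connected component of size ≥ 2 (or has a self-loop).
The vertices on cycles are {1, 4, 5, 6, 8, 9} — 6 in total.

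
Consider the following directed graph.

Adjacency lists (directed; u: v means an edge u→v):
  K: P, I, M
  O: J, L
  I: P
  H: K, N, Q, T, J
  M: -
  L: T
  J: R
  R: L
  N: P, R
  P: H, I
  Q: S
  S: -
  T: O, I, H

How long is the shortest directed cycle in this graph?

For each vertex v, BFS finds the shortest path from v back to v.
The shortest such closed walk is T → H → T, length 2.

2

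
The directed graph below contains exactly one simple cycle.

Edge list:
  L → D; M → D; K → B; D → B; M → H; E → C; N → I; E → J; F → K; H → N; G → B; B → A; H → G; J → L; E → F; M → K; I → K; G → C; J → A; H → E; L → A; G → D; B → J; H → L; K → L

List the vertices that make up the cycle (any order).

DFS with gray/black marking from D:
D gray
  B gray
    J gray
      A gray
      A black
      L gray
        L→D: D is gray → back edge
Back edge closes the cycle D → B → J → L → D; its vertices are {B, D, J, L}.

B, D, J, L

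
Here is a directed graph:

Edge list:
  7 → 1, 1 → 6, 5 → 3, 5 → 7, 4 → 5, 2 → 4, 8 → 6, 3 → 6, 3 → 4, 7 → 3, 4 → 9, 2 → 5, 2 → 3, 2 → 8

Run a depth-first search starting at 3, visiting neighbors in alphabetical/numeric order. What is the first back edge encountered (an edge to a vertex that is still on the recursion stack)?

DFS from 3 (visiting neighbors in alphabetical/numeric order); mark gray on enter, black on exit:
3 gray
  4 gray
    5 gray
      5→3: 3 is gray → back edge
First back edge: 5 → 3.

5→3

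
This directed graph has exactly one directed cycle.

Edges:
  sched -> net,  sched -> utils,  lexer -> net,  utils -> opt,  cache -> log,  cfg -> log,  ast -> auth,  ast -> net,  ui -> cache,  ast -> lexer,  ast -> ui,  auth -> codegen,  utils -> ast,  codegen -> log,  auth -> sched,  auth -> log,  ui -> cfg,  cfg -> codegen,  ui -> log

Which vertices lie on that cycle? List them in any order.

DFS with gray/black marking from utils:
utils gray
  ast gray
    ui gray
      cfg gray
        codegen gray
          log gray
          log black
        codegen black
        cfg→log: log black — skip
      cfg black
      cache gray
        cache→log: log black — skip
      cache black
      ui→log: log black — skip
    ui black
    net gray
    net black
    lexer gray
      lexer→net: net black — skip
    lexer black
    auth gray
      auth→log: log black — skip
      auth→codegen: codegen black — skip
      sched gray
        sched→utils: utils is gray → back edge
Back edge closes the cycle utils → ast → auth → sched → utils; its vertices are {ast, auth, sched, utils}.

ast, auth, sched, utils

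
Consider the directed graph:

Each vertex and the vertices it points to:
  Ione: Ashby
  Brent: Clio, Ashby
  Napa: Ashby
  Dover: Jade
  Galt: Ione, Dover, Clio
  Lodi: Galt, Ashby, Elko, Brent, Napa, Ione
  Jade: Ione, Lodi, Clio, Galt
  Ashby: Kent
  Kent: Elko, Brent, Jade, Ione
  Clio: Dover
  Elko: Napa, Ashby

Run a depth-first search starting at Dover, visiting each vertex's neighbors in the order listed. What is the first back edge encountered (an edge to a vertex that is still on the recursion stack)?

Napa→Ashby

DFS from Dover (visiting each vertex's neighbors in the order listed); mark gray on enter, black on exit:
Dover gray
  Jade gray
    Ione gray
      Ashby gray
        Kent gray
          Elko gray
            Napa gray
              Napa→Ashby: Ashby is gray → back edge
First back edge: Napa → Ashby.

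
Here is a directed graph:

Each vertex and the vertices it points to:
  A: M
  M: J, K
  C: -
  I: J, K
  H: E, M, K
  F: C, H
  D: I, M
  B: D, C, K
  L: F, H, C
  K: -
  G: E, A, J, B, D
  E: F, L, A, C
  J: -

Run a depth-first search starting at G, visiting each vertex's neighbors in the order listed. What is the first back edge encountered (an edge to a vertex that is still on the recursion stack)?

DFS from G (visiting each vertex's neighbors in the order listed); mark gray on enter, black on exit:
G gray
  E gray
    F gray
      C gray
      C black
      H gray
        H→E: E is gray → back edge
First back edge: H → E.

H→E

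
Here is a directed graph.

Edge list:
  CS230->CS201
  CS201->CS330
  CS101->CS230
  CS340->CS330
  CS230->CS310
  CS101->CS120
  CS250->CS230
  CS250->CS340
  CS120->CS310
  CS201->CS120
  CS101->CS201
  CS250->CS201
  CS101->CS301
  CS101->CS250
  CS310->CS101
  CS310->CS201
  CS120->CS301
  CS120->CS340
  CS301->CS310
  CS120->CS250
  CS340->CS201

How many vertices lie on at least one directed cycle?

A vertex is on a directed cycle iff it belongs to a strongly connected component of size ≥ 2 (or has a self-loop).
The vertices on cycles are {CS101, CS120, CS201, CS230, CS250, CS301, CS310, CS340} — 8 in total.

8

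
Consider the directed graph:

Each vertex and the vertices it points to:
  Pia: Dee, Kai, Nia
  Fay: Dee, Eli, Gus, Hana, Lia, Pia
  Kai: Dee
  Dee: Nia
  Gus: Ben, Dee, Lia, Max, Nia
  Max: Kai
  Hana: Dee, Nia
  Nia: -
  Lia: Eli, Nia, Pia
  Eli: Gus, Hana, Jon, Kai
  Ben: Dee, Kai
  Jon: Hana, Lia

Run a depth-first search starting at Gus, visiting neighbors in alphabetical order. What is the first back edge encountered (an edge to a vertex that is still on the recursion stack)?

Eli->Gus

DFS from Gus (visiting neighbors in alphabetical order); mark gray on enter, black on exit:
Gus gray
  Ben gray
    Dee gray
      Nia gray
      Nia black
    Dee black
    Kai gray
      Kai→Dee: Dee black — skip
    Kai black
  Ben black
  Gus→Dee: Dee black — skip
  Lia gray
    Eli gray
      Eli→Gus: Gus is gray → back edge
First back edge: Eli → Gus.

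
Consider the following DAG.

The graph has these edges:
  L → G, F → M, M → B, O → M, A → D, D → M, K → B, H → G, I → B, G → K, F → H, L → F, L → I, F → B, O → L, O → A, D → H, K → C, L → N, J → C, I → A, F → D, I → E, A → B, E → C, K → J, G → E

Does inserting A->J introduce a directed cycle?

No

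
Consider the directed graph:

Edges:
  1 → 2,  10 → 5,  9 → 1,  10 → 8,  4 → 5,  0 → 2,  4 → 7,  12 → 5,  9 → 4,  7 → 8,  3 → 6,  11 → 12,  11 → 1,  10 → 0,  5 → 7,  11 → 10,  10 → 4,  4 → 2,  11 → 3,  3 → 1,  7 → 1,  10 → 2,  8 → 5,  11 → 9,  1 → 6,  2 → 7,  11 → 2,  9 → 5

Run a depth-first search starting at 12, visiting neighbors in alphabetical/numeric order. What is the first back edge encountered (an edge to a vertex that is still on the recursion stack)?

DFS from 12 (visiting neighbors in alphabetical/numeric order); mark gray on enter, black on exit:
12 gray
  5 gray
    7 gray
      1 gray
        2 gray
          2→7: 7 is gray → back edge
First back edge: 2 → 7.

2→7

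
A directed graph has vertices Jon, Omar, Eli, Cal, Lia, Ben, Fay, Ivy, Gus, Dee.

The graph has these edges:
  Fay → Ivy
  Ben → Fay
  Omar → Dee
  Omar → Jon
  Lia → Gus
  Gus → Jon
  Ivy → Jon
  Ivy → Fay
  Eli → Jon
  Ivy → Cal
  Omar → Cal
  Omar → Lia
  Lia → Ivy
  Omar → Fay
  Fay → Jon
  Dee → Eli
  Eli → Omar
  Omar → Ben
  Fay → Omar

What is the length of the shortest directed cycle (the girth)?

For each vertex v, BFS finds the shortest path from v back to v.
The shortest such closed walk is Omar → Fay → Omar, length 2.

2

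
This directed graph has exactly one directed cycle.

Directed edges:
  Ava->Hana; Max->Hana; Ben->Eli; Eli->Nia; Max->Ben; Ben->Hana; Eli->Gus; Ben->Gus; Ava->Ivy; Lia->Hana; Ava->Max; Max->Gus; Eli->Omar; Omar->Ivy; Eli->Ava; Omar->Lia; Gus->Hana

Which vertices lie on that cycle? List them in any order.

Ava, Ben, Eli, Max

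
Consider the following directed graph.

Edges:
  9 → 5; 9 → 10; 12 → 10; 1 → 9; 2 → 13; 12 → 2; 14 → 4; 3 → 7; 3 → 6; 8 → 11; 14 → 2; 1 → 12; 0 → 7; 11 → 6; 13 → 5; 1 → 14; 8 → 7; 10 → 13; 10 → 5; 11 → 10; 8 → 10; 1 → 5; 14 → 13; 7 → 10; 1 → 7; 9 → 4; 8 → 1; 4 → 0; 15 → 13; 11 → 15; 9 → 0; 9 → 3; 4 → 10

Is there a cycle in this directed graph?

No

DFS with white/gray/black marking, starting from 10:
10 gray
  13 gray
    5 gray
    5 black
  13 black
  10→5: 5 black — skip
10 black
0 gray
  7 gray
    7→10: 10 black — skip
  7 black
0 black
1 gray
  1→5: 5 black — skip
  14 gray
    14→13: 13 black — skip
    4 gray
      4→10: 10 black — skip
      4→0: 0 black — skip
    4 black
    2 gray
      2→13: 13 black — skip
    2 black
  14 black
  12 gray
    12→2: 2 black — skip
    12→10: 10 black — skip
  12 black
  9 gray
    9→10: 10 black — skip
    3 gray
      3→7: 7 black — skip
      6 gray
      6 black
    3 black
    9→4: 4 black — skip
    9→5: 5 black — skip
    9→0: 0 black — skip
  9 black
  1→7: 7 black — skip
1 black
8 gray
  8→10: 10 black — skip
  8→7: 7 black — skip
  11 gray
    11→10: 10 black — skip
    15 gray
      15→13: 13 black — skip
    15 black
    11→6: 6 black — skip
  11 black
  8→1: 1 black — skip
8 black
Every edge goes to a white or black vertex — no back edge, so the graph is acyclic.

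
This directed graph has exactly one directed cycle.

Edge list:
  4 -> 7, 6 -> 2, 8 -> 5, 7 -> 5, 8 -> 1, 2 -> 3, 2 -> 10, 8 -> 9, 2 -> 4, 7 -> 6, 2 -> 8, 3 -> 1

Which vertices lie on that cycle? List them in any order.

DFS with gray/black marking from 6:
6 gray
  2 gray
    10 gray
    10 black
    3 gray
      1 gray
      1 black
    3 black
    8 gray
      5 gray
      5 black
      9 gray
      9 black
      8→1: 1 black — skip
    8 black
    4 gray
      7 gray
        7→5: 5 black — skip
        7→6: 6 is gray → back edge
Back edge closes the cycle 6 → 2 → 4 → 7 → 6; its vertices are {2, 4, 6, 7}.

2, 4, 6, 7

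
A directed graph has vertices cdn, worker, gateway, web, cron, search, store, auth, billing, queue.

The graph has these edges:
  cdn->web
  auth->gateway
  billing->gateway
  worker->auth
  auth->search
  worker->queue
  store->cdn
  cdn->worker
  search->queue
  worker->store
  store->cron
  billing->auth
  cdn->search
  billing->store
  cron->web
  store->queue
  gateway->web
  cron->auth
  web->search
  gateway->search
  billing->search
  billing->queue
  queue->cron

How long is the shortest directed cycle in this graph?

3

For each vertex v, BFS finds the shortest path from v back to v.
The shortest such closed walk is store → cdn → worker → store, length 3.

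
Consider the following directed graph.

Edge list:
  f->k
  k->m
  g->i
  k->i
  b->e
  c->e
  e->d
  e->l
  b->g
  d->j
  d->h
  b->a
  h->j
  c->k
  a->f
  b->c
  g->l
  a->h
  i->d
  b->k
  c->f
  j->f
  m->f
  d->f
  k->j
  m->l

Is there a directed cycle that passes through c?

No

c lies on a cycle iff there is a path from c back to itself.
Exploring from c, it never reaches itself; equivalently, its strongly connected component is a singleton.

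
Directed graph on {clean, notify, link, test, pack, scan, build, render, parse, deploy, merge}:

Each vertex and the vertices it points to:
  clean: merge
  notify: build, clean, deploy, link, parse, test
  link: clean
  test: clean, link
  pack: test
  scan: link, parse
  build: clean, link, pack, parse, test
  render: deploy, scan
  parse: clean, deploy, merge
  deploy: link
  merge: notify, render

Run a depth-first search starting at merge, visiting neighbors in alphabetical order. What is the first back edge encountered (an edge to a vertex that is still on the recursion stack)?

DFS from merge (visiting neighbors in alphabetical order); mark gray on enter, black on exit:
merge gray
  notify gray
    build gray
      clean gray
        clean→merge: merge is gray → back edge
First back edge: clean → merge.

clean->merge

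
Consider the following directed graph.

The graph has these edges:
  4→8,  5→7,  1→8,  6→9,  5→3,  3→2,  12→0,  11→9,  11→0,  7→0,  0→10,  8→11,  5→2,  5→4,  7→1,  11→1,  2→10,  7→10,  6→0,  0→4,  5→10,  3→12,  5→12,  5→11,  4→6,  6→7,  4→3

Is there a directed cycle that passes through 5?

5 lies on a cycle iff there is a path from 5 back to itself.
Exploring from 5, it never reaches itself; equivalently, its strongly connected component is a singleton.

No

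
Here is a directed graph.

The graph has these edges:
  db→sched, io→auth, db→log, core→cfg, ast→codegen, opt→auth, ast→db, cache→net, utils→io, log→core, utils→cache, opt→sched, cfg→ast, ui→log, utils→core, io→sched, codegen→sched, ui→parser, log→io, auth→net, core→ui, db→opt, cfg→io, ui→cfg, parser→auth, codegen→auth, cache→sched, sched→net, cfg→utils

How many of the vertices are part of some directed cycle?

A vertex is on a directed cycle iff it belongs to a strongly connected component of size ≥ 2 (or has a self-loop).
The vertices on cycles are {db, ui, ast, cfg, log, core, utils} — 7 in total.

7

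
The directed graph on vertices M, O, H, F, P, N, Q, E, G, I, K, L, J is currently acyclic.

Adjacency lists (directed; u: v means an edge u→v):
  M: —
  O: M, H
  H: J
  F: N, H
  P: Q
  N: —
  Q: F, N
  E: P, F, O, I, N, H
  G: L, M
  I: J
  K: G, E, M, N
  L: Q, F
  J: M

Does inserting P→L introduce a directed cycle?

Adding P→L creates a cycle iff L can already reach P.
Explore from L: no path reaches P. The graph stays acyclic.

No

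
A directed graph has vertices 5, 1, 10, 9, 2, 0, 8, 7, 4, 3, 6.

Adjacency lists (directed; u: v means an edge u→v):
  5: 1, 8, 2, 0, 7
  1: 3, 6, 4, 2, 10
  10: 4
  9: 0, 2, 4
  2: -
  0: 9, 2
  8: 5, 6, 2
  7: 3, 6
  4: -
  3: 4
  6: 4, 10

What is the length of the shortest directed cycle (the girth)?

2

For each vertex v, BFS finds the shortest path from v back to v.
The shortest such closed walk is 8 → 5 → 8, length 2.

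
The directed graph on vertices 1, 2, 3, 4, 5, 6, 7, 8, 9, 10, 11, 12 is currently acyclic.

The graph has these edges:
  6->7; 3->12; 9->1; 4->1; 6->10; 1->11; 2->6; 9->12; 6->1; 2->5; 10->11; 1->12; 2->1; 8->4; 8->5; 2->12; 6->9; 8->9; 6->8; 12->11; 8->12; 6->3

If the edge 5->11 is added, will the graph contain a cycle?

No

Adding 5→11 creates a cycle iff 11 can already reach 5.
Explore from 11: no path reaches 5. The graph stays acyclic.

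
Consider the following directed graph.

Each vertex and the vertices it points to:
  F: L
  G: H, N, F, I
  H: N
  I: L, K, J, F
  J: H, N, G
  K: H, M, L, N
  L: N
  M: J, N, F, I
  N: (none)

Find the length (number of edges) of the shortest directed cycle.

For each vertex v, BFS finds the shortest path from v back to v.
The shortest such closed walk is M → I → K → M, length 3.

3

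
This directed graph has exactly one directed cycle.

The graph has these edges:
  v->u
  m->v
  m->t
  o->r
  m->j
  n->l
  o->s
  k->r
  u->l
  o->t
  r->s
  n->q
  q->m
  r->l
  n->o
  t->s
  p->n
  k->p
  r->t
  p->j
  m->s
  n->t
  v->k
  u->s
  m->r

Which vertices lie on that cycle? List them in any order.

k, m, n, p, q, v

DFS with gray/black marking from p:
p gray
  n gray
    o gray
      s gray
      s black
      r gray
        l gray
        l black
        r→s: s black — skip
        t gray
          t→s: s black — skip
        t black
      r black
      o→t: t black — skip
    o black
    n→l: l black — skip
    q gray
      m gray
        m→s: s black — skip
        m→t: t black — skip
        m→r: r black — skip
        v gray
          u gray
            u→s: s black — skip
            u→l: l black — skip
          u black
          k gray
            k→p: p is gray → back edge
Back edge closes the cycle p → n → q → m → v → k → p; its vertices are {k, m, n, p, q, v}.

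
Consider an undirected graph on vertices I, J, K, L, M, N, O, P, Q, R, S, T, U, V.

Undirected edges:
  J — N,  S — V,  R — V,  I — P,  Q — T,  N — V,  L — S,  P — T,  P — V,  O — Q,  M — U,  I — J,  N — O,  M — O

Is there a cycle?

Yes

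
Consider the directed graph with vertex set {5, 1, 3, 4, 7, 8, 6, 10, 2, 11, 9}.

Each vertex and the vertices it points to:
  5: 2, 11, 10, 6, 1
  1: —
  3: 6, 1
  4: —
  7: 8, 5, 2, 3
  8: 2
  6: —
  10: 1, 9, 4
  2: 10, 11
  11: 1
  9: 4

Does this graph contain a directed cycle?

No

DFS with white/gray/black marking, starting from 8:
8 gray
  2 gray
    10 gray
      1 gray
      1 black
      9 gray
        4 gray
        4 black
      9 black
      10→4: 4 black — skip
    10 black
    11 gray
      11→1: 1 black — skip
    11 black
  2 black
8 black
5 gray
  5→2: 2 black — skip
  5→11: 11 black — skip
  5→10: 10 black — skip
  6 gray
  6 black
  5→1: 1 black — skip
5 black
3 gray
  3→6: 6 black — skip
  3→1: 1 black — skip
3 black
7 gray
  7→8: 8 black — skip
  7→5: 5 black — skip
  7→2: 2 black — skip
  7→3: 3 black — skip
7 black
Every edge goes to a white or black vertex — no back edge, so the graph is acyclic.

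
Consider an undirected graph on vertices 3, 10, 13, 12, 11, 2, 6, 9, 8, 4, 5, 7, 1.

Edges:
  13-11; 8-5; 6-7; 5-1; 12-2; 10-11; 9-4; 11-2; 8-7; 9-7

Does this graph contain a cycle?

No

DFS, tracking each vertex's parent; an edge to a visited non-parent vertex closes a cycle.
Start from 3:
visit 3 (parent –)
visit 10 (parent –)
  visit 11 (parent 10)
    11–10: parent, skip
    visit 13 (parent 11)
      13–11: parent, skip
    visit 2 (parent 11)
      2–11: parent, skip
      visit 12 (parent 2)
        12–2: parent, skip
visit 6 (parent –)
  visit 7 (parent 6)
    visit 8 (parent 7)
      8–7: parent, skip
      visit 5 (parent 8)
        visit 1 (parent 5)
          1–5: parent, skip
        5–8: parent, skip
    visit 9 (parent 7)
      9–7: parent, skip
      visit 4 (parent 9)
        4–9: parent, skip
    7–6: parent, skip
No non-parent visited neighbor found — the graph is a forest.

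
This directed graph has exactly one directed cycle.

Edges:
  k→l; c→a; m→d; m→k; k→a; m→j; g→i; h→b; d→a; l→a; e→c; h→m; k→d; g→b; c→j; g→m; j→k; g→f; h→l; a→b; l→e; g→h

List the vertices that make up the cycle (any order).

c, e, j, k, l

DFS with gray/black marking from k:
k gray
  d gray
    a gray
      b gray
      b black
    a black
  d black
  k→a: a black — skip
  l gray
    e gray
      c gray
        c→a: a black — skip
        j gray
          j→k: k is gray → back edge
Back edge closes the cycle k → l → e → c → j → k; its vertices are {c, e, j, k, l}.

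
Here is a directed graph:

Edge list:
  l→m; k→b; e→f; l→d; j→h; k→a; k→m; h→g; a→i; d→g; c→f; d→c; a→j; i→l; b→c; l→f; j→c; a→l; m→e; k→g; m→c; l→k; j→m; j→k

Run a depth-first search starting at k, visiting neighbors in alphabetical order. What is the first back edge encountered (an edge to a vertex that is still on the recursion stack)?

l→k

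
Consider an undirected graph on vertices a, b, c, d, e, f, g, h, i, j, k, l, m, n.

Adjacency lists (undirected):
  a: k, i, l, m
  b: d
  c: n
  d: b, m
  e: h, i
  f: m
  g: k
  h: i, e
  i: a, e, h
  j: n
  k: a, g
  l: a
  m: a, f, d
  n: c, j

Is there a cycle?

Yes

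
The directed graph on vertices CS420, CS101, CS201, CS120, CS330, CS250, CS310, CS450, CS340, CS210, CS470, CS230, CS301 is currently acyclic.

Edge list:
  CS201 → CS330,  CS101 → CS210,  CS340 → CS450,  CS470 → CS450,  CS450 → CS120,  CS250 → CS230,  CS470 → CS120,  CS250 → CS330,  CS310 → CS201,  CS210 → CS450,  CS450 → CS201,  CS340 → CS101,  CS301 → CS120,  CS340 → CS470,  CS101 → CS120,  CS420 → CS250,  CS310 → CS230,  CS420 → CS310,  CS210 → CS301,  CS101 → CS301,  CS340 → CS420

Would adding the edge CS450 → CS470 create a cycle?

Yes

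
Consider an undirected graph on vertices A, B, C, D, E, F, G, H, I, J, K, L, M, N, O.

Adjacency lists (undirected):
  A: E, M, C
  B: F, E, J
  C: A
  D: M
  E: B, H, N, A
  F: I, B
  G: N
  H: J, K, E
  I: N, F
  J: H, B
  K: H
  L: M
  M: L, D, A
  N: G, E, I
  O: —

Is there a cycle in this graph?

DFS, tracking each vertex's parent; an edge to a visited non-parent vertex closes a cycle.
Start from A:
visit A (parent –)
  visit E (parent A)
    visit B (parent E)
      visit F (parent B)
        visit I (parent F)
          visit N (parent I)
            visit G (parent N)
              G–N: parent, skip
            N–E: E visited and ≠ parent → cycle
Cycle: E – B – F – I – N – E.

Yes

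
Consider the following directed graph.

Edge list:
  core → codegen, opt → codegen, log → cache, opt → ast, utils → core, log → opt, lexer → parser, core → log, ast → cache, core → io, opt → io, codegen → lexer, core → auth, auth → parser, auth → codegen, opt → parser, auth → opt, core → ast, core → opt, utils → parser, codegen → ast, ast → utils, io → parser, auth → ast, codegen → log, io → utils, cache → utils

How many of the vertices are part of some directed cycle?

9

A vertex is on a directed cycle iff it belongs to a strongly connected component of size ≥ 2 (or has a self-loop).
The vertices on cycles are {io, ast, log, opt, auth, core, cache, utils, codegen} — 9 in total.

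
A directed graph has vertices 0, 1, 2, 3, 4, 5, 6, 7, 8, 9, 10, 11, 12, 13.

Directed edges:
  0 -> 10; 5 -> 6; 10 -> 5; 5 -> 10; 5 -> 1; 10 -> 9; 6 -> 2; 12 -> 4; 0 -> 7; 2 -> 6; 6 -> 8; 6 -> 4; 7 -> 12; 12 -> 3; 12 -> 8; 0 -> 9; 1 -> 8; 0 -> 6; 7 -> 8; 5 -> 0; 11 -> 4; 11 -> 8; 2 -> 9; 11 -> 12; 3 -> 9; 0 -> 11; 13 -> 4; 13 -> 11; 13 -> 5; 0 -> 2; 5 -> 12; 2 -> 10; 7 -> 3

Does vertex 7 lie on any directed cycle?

No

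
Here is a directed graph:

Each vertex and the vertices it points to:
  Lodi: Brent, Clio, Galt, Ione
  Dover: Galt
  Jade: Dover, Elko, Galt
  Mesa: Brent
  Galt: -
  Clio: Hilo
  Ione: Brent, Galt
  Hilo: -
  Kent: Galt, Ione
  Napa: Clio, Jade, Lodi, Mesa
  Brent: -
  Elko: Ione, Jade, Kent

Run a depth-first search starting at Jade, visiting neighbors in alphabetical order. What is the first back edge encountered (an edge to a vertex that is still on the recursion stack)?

Elko→Jade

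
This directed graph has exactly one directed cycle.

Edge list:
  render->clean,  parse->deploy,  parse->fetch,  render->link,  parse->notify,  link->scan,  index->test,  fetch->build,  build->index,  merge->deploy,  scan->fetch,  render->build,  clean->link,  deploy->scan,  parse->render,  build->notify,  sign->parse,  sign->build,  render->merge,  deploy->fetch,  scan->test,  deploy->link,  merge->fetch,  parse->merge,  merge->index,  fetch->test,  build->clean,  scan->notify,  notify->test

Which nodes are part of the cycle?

link, scan, build, clean, fetch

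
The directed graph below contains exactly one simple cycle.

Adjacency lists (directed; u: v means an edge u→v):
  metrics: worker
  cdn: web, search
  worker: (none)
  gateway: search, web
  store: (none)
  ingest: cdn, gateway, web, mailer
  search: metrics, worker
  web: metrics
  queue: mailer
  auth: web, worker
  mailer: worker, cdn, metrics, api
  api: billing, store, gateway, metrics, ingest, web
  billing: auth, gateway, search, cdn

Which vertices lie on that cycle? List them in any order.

DFS with gray/black marking from mailer:
mailer gray
  worker gray
  worker black
  cdn gray
    web gray
      metrics gray
        metrics→worker: worker black — skip
      metrics black
    web black
    search gray
      search→metrics: metrics black — skip
      search→worker: worker black — skip
    search black
  cdn black
  mailer→metrics: metrics black — skip
  api gray
    billing gray
      auth gray
        auth→web: web black — skip
        auth→worker: worker black — skip
      auth black
      gateway gray
        gateway→search: search black — skip
        gateway→web: web black — skip
      gateway black
      billing→search: search black — skip
      billing→cdn: cdn black — skip
    billing black
    store gray
    store black
    api→gateway: gateway black — skip
    api→metrics: metrics black — skip
    ingest gray
      ingest→cdn: cdn black — skip
      ingest→gateway: gateway black — skip
      ingest→web: web black — skip
      ingest→mailer: mailer is gray → back edge
Back edge closes the cycle mailer → api → ingest → mailer; its vertices are {api, ingest, mailer}.

api, ingest, mailer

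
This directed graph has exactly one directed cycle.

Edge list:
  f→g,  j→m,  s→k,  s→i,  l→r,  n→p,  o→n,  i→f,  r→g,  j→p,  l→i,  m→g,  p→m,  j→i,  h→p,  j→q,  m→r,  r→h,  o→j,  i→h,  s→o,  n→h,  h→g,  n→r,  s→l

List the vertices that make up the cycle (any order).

h, m, p, r

DFS with gray/black marking from m:
m gray
  g gray
  g black
  r gray
    h gray
      h→g: g black — skip
      p gray
        p→m: m is gray → back edge
Back edge closes the cycle m → r → h → p → m; its vertices are {h, m, p, r}.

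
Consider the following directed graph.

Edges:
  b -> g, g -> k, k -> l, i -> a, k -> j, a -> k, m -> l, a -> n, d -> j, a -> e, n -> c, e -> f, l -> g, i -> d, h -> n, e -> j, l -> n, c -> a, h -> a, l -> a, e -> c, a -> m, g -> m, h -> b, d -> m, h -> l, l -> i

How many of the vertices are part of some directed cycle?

10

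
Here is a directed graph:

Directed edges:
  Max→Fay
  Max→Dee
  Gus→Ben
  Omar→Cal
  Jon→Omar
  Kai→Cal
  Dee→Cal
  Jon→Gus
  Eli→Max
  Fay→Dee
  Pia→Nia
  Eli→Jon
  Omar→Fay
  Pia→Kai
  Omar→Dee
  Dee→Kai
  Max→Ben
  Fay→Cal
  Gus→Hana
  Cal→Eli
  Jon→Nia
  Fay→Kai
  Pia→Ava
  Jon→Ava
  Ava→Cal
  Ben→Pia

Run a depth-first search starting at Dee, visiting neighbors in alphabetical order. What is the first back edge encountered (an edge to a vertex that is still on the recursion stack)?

DFS from Dee (visiting neighbors in alphabetical order); mark gray on enter, black on exit:
Dee gray
  Cal gray
    Eli gray
      Jon gray
        Ava gray
          Ava→Cal: Cal is gray → back edge
First back edge: Ava → Cal.

Ava→Cal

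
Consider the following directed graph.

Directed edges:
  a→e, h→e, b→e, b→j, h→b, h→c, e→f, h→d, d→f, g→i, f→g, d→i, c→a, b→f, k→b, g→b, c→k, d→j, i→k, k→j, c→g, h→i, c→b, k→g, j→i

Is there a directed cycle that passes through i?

Yes

i is on a cycle iff i can reach itself via ≥1 edge.
i → k → g → i — yes.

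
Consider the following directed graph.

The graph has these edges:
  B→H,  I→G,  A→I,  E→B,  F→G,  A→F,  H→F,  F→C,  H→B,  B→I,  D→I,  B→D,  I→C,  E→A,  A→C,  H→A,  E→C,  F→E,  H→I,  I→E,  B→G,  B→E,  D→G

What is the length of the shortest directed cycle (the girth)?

For each vertex v, BFS finds the shortest path from v back to v.
The shortest such closed walk is B → H → B, length 2.

2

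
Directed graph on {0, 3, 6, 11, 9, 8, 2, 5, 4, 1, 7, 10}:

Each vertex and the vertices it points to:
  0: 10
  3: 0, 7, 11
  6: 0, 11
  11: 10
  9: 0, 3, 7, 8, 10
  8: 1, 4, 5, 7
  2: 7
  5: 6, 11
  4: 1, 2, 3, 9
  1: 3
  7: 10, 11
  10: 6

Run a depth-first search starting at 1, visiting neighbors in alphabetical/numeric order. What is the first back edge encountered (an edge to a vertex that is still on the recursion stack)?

6->0

DFS from 1 (visiting neighbors in alphabetical/numeric order); mark gray on enter, black on exit:
1 gray
  3 gray
    0 gray
      10 gray
        6 gray
          6→0: 0 is gray → back edge
First back edge: 6 → 0.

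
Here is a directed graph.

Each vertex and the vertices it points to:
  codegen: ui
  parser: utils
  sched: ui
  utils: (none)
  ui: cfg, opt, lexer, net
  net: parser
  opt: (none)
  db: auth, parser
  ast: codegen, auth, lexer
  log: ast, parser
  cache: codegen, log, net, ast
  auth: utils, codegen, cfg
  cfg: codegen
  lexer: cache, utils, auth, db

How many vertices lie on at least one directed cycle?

9

A vertex is on a directed cycle iff it belongs to a strongly connected component of size ≥ 2 (or has a self-loop).
The vertices on cycles are {db, ui, ast, cfg, log, auth, cache, lexer, codegen} — 9 in total.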